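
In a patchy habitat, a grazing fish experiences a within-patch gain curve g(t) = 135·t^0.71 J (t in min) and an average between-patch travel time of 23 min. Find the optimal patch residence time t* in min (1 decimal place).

56.3 min

Maximise g(t)/(T+t): set derivative to zero → g'(t)(T+t) = g(t).
g'(t) = 0.71·135·t^-0.29. Setting 0.71·135·t^-0.29 = 135·t^0.71/(23+t) gives 0.71(23+t) = t, so 0.29·t = 0.71×23.
t* = 0.71×23/0.29 = 56.31 min.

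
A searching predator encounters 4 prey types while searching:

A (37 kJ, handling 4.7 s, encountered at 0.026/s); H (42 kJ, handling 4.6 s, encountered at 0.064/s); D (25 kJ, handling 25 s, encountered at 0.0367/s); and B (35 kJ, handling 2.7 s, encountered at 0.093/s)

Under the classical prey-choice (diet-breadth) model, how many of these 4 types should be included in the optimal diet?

Profitabilities (E/h, kJ/s): B 13, H 9.13, A 7.87, D 1. Add prey in this order while the next type's profitability exceeds the intake rate on those already taken.
Rate on top 1: 2.602. H: 9.13 > 2.602 → include.
Rate on top 2: 3.845. A: 7.87 > 3.845 → include.
Rate on top 3: 4.14. D: 1 < 4.14 → exclude; stop.
Optimal diet: B, H, A — 3 of 4 types.

3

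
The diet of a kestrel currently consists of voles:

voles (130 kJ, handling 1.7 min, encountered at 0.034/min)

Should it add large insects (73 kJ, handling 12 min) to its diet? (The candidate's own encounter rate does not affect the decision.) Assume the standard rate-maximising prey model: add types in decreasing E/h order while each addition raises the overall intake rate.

On voles alone, R = ΣλE/(1+Σλh) = 4.42/1.058 = 4.178 kJ/min.
large insects: E/h = 73/12 = 6.083 kJ/min.
6.083 > 4.178, so adding large insects raises the average — include it.

Yes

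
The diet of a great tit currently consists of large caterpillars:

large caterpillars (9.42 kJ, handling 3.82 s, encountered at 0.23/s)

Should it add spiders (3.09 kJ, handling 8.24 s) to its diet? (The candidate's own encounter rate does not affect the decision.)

Intake rate on the current diet: R = (0.23×9.42) / (1 + 0.23×3.82) = 2.167/1.879 = 1.153 kJ/s.
spiders: E/h = 3.09/8.24 = 0.375 kJ/s.
0.375 < 1.153, so adding spiders would lower the average — exclude it.

No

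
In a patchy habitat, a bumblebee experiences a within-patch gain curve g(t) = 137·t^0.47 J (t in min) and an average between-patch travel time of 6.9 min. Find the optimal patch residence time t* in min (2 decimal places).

6.12 min

Maximise g(t)/(T+t): set derivative to zero → g'(t)(T+t) = g(t).
g'(t) = 0.47·137·t^-0.53. Setting 0.47·137·t^-0.53 = 137·t^0.47/(6.9+t) gives 0.47(6.9+t) = t, so 0.53·t = 0.47×6.9.
t* = 0.47×6.9/0.53 = 6.119 min.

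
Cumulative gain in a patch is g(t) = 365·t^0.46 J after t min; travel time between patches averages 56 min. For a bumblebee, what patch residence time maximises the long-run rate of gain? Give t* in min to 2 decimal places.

Maximise g(t)/(T+t): set derivative to zero → g'(t)(T+t) = g(t).
g'(t) = 0.46·365·t^-0.54. Setting 0.46·365·t^-0.54 = 365·t^0.46/(56+t) gives 0.46(56+t) = t, so 0.54·t = 0.46×56.
t* = 0.46×56/0.54 = 47.7 min.

47.70 min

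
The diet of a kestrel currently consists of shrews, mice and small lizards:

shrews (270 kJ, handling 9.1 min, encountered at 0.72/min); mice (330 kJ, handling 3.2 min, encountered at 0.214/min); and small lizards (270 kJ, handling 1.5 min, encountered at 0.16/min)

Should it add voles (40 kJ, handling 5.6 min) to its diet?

No

Current rate: (0.72×270 + 0.214×330 + 0.16×270)/(1 + 0.72×9.1 + 0.214×3.2 + 0.16×1.5) = 36.36 kJ/min.
voles: E/h = 40/5.6 = 7.143 kJ/min.
7.143 < 36.36, so adding voles would lower the average — exclude it.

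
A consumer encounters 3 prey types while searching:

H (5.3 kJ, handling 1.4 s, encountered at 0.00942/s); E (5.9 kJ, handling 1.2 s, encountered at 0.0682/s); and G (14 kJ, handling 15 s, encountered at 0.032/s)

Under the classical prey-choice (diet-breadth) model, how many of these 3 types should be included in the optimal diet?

Rank by E/h (kJ/s): E 4.92, H 3.79, G 0.933. Include each in turn until the next type's E/h falls below the running intake rate.
Rate on top 1: 0.3719. H: 3.79 > 0.3719 → include.
Rate on top 2: 0.4131. G: 0.933 > 0.4131 → include.
Optimal diet: E, H, G — 3 of 3 types.

3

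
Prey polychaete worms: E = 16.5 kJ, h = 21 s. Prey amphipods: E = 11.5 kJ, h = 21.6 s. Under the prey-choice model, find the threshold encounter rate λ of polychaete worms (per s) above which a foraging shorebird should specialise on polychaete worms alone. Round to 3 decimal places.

Drop amphipods once their profitability E₂/h₂ falls below the rate achievable on polychaete worms alone: E₂/h₂ = λE₁/(1 + λh₁).
Solve for λ: λE₁h₂ = E₂(1 + λh₁) → λ(E₁h₂ − E₂h₁) = E₂ → λ = E₂/(E₁h₂ − E₂h₁).
λ = 11.5/(16.5×21.6 − 11.5×21) = 11.5/114.9 = 0.1001 per s.

0.100 per s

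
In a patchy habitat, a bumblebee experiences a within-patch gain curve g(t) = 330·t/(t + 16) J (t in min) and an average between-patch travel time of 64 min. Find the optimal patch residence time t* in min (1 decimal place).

Maximise g(t)/(T+t): set derivative to zero → g'(t)(T+t) = g(t).
g'(t) = 330·16/(t + 16)². Setting 330·16/(t+16)² = 330t/[(t+16)(64+t)] gives 16(64+t) = t(t+16), so t² = 16×64 = 1024.
t* = √1024 = 32 min.

32.0 min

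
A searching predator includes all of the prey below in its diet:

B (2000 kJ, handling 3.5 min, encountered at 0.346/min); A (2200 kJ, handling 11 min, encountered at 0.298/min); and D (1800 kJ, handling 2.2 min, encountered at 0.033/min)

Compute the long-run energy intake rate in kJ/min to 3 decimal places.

R = (0.346×2000 + 0.298×2200 + 0.033×1800) / (1 + 0.346×3.5 + 0.298×11 + 0.033×2.2) = 1407/5.562 = 253 kJ/min.

252.985 kJ/min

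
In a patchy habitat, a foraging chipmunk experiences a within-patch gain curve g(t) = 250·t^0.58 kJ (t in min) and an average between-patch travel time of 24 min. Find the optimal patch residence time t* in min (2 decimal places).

33.14 min

Optimal t* satisfies g'(t*) = g(t*)/(T + t*).
g'(t) = 0.58·250·t^-0.42. Setting 0.58·250·t^-0.42 = 250·t^0.58/(24+t) gives 0.58(24+t) = t, so 0.42·t = 0.58×24.
t* = 0.58×24/0.42 = 33.14 min.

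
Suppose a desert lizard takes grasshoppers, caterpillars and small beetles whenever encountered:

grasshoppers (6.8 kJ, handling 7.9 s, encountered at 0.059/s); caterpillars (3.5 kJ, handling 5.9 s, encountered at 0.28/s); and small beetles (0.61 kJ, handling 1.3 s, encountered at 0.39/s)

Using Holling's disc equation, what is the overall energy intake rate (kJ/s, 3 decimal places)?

R = (0.059×6.8 + 0.28×3.5 + 0.39×0.61) / (1 + 0.059×7.9 + 0.28×5.9 + 0.39×1.3) = 1.619/3.625 = 0.4466 kJ/s.

0.447 kJ/s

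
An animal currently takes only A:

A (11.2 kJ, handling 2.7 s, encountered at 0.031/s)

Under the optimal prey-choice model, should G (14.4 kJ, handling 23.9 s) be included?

Intake rate on the current diet: R = (0.031×11.2) / (1 + 0.031×2.7) = 0.3472/1.084 = 0.3204 kJ/s.
Profitability of G: 14.4/23.9 = 0.6025 kJ/s.
0.6025 > 0.3204, so adding G raises the average — include it.

Yes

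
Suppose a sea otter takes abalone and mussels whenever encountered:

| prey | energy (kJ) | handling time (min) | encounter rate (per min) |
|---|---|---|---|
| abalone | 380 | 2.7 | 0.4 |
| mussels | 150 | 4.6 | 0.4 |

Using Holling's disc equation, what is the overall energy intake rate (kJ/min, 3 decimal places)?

R = Σλ_iE_i / (1 + Σλ_ih_i)
Numerator: 0.4×380 + 0.4×150 = 212
Denominator: 1 + 0.4×2.7 + 0.4×4.6 = 3.92
R = 212/3.92 = 54.08 kJ/min

54.082 kJ/min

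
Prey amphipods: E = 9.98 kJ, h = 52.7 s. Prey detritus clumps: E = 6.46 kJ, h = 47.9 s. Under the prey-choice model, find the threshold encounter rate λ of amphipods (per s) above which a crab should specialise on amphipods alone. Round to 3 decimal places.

0.047 per s

Drop detritus clumps once their profitability E₂/h₂ falls below the rate achievable on amphipods alone: E₂/h₂ = λE₁/(1 + λh₁).
Solve for λ: λE₁h₂ = E₂(1 + λh₁) → λ(E₁h₂ − E₂h₁) = E₂ → λ = E₂/(E₁h₂ − E₂h₁).
λ = 6.46/(9.98×47.9 − 6.46×52.7) = 6.46/137.6 = 0.04695 per s.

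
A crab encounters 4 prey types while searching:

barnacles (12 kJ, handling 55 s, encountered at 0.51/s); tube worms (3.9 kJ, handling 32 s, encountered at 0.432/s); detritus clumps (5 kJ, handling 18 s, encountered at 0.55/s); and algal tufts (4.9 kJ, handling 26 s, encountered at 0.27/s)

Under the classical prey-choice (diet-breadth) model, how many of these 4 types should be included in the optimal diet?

1

E/h in descending order: detritus clumps 0.278, barnacles 0.218, algal tufts 0.188, tube worms 0.122 kJ/s. The optimal diet is the largest prefix of this list for which every included type satisfies E_i/h_i > R on the types above it.
Rate on top 1: 0.2523. barnacles: 0.218 < 0.2523 → exclude; stop.
Optimal diet: detritus clumps — 1 of 4 types.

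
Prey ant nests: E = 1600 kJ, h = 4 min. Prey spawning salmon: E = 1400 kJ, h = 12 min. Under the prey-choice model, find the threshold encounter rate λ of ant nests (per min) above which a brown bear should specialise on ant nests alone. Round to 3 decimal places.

At the threshold, the rate on ant nests alone equals the profitability of spawning salmon: λ·1600/(1 + λ·4) = 1400/12 = 116.7.
Rearranging, λ(1600 − 116.7×4) = 116.7, so λ = 116.7/1133 = 0.1029 per min.

0.103 per min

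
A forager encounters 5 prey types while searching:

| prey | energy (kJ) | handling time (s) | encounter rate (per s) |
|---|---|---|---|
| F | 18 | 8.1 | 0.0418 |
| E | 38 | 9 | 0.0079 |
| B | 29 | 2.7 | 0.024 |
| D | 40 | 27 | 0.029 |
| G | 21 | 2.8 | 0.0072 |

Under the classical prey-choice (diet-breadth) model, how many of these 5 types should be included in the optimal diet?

E/h in descending order: B 10.7, G 7.5, E 4.22, F 2.22, D 1.48 kJ/s. The optimal diet is the largest prefix of this list for which every included type satisfies E_i/h_i > R on the types above it.
Rate on top 1: 0.6536. G: 7.5 > 0.6536 → include.
Rate on top 2: 0.7809. E: 4.22 > 0.7809 → include.
Rate on top 3: 0.9925. F: 2.22 > 0.9925 → include.
Rate on top 4: 1.271. D: 1.48 > 1.271 → include.
Optimal diet: B, G, E, F, D — 5 of 5 types.

5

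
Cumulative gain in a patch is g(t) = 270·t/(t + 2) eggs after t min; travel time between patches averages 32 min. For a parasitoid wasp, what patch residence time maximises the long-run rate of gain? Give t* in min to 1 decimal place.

8.0 min

Optimal t* satisfies g'(t*) = g(t*)/(T + t*).
g'(t) = 270·2/(t + 2)². Setting 270·2/(t+2)² = 270t/[(t+2)(32+t)] gives 2(32+t) = t(t+2), so t² = 2×32 = 64.
t* = √64 = 8 min.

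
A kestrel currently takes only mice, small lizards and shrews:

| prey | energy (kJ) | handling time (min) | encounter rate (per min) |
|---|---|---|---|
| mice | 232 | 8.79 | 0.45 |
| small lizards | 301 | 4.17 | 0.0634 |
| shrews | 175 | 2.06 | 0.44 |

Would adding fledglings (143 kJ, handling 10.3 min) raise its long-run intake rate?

On mice, small lizards and shrews alone, R = ΣλE/(1+Σλh) = 200.5/6.126 = 32.73 kJ/min.
fledglings: E/h = 143/10.3 = 13.88 kJ/min.
Since 13.88 < R, time spent handling fledglings is better spent searching.

No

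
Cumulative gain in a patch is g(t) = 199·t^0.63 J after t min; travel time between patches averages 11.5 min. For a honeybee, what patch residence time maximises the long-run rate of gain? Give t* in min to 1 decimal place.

Maximise g(t)/(T+t): set derivative to zero → g'(t)(T+t) = g(t).
g'(t) = 0.63·199·t^-0.37. Setting 0.63·199·t^-0.37 = 199·t^0.63/(11.5+t) gives 0.63(11.5+t) = t, so 0.37·t = 0.63×11.5.
t* = 0.63×11.5/0.37 = 19.58 min.

19.6 min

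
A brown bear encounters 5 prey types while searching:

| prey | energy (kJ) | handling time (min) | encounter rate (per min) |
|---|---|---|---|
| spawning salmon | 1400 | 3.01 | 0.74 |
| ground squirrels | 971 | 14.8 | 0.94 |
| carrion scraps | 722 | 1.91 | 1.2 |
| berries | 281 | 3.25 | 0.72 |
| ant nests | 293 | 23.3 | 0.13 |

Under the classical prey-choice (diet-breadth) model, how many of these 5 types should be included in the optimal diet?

Profitabilities (E/h, kJ/min): spawning salmon 465, carrion scraps 378, berries 86.5, ground squirrels 65.6, ant nests 12.6. Add prey in this order while the next type's profitability exceeds the intake rate on those already taken.
Rate on top 1: 321. carrion scraps: 378 > 321 → include.
Rate on top 2: 344.7. berries: 86.5 < 344.7 → exclude; stop.
Optimal diet: spawning salmon, carrion scraps — 2 of 5 types.

2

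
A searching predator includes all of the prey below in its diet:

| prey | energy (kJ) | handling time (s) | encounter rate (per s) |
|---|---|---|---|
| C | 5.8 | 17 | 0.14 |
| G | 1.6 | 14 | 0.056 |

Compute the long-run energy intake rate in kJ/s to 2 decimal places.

0.22 kJ/s

R = Σλ_iE_i / (1 + Σλ_ih_i)
Numerator: 0.14×5.8 + 0.056×1.6 = 0.9016
Denominator: 1 + 0.14×17 + 0.056×14 = 4.164
R = 0.9016/4.164 = 0.2165 kJ/s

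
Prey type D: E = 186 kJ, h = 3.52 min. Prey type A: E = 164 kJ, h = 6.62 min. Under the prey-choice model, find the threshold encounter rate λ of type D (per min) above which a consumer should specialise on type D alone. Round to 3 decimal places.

At the threshold, the rate on type D alone equals the profitability of type A: λ·186/(1 + λ·3.52) = 164/6.62 = 24.77.
Rearranging, λ(186 − 24.77×3.52) = 24.77, so λ = 24.77/98.8 = 0.2507 per min.

0.251 per min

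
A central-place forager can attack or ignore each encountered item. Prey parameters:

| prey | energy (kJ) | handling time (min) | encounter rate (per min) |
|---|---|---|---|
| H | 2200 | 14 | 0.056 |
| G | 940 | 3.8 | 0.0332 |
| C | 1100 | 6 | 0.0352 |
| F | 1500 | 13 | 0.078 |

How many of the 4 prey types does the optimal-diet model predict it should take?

Profitabilities (E/h, kJ/min): G 247, C 183, H 157, F 115. Add prey in this order while the next type's profitability exceeds the intake rate on those already taken.
Rate on top 1: 27.71. C: 183 > 27.71 → include.
Rate on top 2: 52.29. H: 157 > 52.29 → include.
Rate on top 3: 91.04. F: 115 > 91.04 → include.
Optimal diet: G, C, H, F — 4 of 4 types.

4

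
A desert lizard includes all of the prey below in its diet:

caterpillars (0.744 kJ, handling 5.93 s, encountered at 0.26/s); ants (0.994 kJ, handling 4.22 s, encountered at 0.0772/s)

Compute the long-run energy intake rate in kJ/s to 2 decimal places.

0.09 kJ/s

R = Σλ_iE_i / (1 + Σλ_ih_i)
Numerator: 0.26×0.744 + 0.0772×0.994 = 0.2702
Denominator: 1 + 0.26×5.93 + 0.0772×4.22 = 2.868
R = 0.2702/2.868 = 0.09422 kJ/s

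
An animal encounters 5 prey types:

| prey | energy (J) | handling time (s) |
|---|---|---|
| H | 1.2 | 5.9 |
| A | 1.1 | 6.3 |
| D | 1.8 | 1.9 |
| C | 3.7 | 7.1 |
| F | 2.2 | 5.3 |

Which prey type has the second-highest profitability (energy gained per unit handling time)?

C

Profitability E/h (J/s): H = 1.2/5.9 = 0.203, A = 1.1/6.3 = 0.175, D = 1.8/1.9 = 0.947, C = 3.7/7.1 = 0.521, F = 2.2/5.3 = 0.415.
Ranked: D > C > F > H > A.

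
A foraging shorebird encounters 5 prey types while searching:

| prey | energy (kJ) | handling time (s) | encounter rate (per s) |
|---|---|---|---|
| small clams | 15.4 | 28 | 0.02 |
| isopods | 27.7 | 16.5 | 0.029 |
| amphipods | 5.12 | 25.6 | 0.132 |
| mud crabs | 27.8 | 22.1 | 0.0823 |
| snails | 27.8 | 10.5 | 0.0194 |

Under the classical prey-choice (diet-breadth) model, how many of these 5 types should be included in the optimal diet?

Profitabilities (E/h, kJ/s): snails 2.65, isopods 1.68, mud crabs 1.26, small clams 0.55, amphipods 0.2. Add prey in this order while the next type's profitability exceeds the intake rate on those already taken.
Rate on top 1: 0.4481. isopods: 1.68 > 0.4481 → include.
Rate on top 2: 0.7981. mud crabs: 1.26 > 0.7981 → include.
Rate on top 3: 1.037. small clams: 0.55 < 1.037 → exclude; stop.
Optimal diet: snails, isopods, mud crabs — 3 of 5 types.

3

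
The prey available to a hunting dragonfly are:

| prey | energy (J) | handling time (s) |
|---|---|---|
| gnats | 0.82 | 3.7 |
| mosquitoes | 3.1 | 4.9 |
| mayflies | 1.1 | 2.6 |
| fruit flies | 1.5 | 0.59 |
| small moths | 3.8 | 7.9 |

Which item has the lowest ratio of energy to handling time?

In descending order of E/h:
fruit flies: 1.5/0.59 = 2.54 J/s
mosquitoes: 3.1/4.9 = 0.633 J/s
small moths: 3.8/7.9 = 0.481 J/s
mayflies: 1.1/2.6 = 0.423 J/s
gnats: 0.82/3.7 = 0.222 J/s

gnats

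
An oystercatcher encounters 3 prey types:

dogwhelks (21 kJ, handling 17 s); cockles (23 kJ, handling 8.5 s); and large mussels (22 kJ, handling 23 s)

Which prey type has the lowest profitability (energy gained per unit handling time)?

large mussels

In descending order of E/h:
cockles: 23/8.5 = 2.71 kJ/s
dogwhelks: 21/17 = 1.24 kJ/s
large mussels: 22/23 = 0.957 kJ/s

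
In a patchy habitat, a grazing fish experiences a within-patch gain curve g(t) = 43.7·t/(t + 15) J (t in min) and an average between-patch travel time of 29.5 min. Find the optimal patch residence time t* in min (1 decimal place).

Optimal t* satisfies g'(t*) = g(t*)/(T + t*).
g'(t) = 43.7·15/(t + 15)². Setting 43.7·15/(t+15)² = 43.7t/[(t+15)(29.5+t)] gives 15(29.5+t) = t(t+15), so t² = 15×29.5 = 442.5.
t* = √442.5 = 21.04 min.

21.0 min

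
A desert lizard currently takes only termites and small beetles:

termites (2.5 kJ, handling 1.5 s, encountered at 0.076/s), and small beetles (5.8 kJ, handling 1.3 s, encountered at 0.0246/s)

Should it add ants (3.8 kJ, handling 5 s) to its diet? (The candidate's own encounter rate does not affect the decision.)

On termites and small beetles alone, R = ΣλE/(1+Σλh) = 0.3327/1.146 = 0.2903 kJ/s.
ants: E/h = 3.8/5 = 0.76 kJ/s.
Since 0.76 > R, including ants increases the long-run rate.

Yes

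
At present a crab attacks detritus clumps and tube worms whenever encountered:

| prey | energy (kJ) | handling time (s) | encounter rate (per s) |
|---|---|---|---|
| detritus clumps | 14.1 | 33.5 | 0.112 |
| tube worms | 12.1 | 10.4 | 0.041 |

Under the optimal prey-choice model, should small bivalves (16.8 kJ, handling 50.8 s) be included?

On detritus clumps and tube worms alone, R = ΣλE/(1+Σλh) = 2.075/5.178 = 0.4008 kJ/s.
small bivalves: E/h = 16.8/50.8 = 0.3307 kJ/s.
Since 0.3307 < R, time spent handling small bivalves is better spent searching.

No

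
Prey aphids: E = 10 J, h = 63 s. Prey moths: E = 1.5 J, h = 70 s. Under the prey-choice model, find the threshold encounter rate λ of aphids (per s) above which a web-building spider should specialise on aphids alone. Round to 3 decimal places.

At the threshold, the rate on aphids alone equals the profitability of moths: λ·10/(1 + λ·63) = 1.5/70 = 0.02143.
Rearranging, λ(10 − 0.02143×63) = 0.02143, so λ = 0.02143/8.65 = 0.002477 per s.

0.002 per s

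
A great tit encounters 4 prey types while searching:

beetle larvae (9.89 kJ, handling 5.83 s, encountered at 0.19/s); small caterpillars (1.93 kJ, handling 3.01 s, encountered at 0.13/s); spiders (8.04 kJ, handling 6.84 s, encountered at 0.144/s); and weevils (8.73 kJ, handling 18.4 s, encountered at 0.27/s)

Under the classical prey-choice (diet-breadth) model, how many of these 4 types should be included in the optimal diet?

2

Rank by E/h (kJ/s): beetle larvae 1.7, spiders 1.18, small caterpillars 0.641, weevils 0.474. Include each in turn until the next type's E/h falls below the running intake rate.
Rate on top 1: 0.8915. spiders: 1.18 > 0.8915 → include.
Rate on top 2: 0.982. small caterpillars: 0.641 < 0.982 → exclude; stop.
Optimal diet: beetle larvae, spiders — 2 of 4 types.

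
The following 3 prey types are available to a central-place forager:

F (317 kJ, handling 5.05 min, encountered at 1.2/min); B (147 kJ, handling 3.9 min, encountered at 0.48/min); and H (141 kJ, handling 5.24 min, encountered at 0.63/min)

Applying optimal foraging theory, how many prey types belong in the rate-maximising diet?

1

Rank by E/h (kJ/min): F 62.8, B 37.7, H 26.9. Include each in turn until the next type's E/h falls below the running intake rate.
Rate on top 1: 53.88. B: 37.7 < 53.88 → exclude; stop.
Optimal diet: F — 1 of 3 types.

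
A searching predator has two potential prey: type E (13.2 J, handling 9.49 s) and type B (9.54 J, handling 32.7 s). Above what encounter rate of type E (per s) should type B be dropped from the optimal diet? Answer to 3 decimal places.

0.028 per s

The zero-one rule: include type B iff E₂/h₂ > λE₁/(1+λh₁). Equality gives the switch point.
λE₁h₂ = E₂ + λE₂h₁ ⇒ λ = E₂/(E₁h₂ − E₂h₁) = 9.54/(431.6 − 90.53) = 0.02797 per s.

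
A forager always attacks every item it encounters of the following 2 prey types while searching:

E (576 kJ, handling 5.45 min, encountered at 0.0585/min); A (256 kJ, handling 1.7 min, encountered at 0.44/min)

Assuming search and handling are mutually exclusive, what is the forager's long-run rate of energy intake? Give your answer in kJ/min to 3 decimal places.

Energy encountered per unit search time: 0.0585×576 + 0.44×256 = 146.3 kJ/min.
Handling time per unit search time: 0.0585×5.45 + 0.44×1.7 = 1.067.
Rate = 146.3/(1 + 1.067) = 70.8 kJ/min.

70.802 kJ/min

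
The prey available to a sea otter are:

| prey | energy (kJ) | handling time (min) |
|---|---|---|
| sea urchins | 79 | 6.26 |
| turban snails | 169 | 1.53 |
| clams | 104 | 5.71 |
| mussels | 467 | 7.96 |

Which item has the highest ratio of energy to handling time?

Profitability E/h (kJ/min): sea urchins = 79/6.26 = 12.6, turban snails = 169/1.53 = 110, clams = 104/5.71 = 18.2, mussels = 467/7.96 = 58.7.
Ranked: turban snails > mussels > clams > sea urchins.

turban snails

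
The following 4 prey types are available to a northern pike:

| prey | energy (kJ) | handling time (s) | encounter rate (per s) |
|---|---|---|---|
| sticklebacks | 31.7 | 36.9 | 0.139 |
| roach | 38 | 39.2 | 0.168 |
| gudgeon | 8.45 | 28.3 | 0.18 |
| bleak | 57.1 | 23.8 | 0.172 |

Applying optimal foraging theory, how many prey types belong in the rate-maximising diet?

E/h in descending order: bleak 2.4, roach 0.969, sticklebacks 0.859, gudgeon 0.299 kJ/s. The optimal diet is the largest prefix of this list for which every included type satisfies E_i/h_i > R on the types above it.
Rate on top 1: 1.928. roach: 0.969 < 1.928 → exclude; stop.
Optimal diet: bleak — 1 of 4 types.

1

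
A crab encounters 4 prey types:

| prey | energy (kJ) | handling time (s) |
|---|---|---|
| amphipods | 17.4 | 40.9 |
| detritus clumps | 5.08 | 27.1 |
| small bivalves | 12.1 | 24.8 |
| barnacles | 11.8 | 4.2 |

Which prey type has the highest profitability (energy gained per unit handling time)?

In descending order of E/h:
barnacles: 11.8/4.2 = 2.81 kJ/s
small bivalves: 12.1/24.8 = 0.488 kJ/s
amphipods: 17.4/40.9 = 0.425 kJ/s
detritus clumps: 5.08/27.1 = 0.187 kJ/s

barnacles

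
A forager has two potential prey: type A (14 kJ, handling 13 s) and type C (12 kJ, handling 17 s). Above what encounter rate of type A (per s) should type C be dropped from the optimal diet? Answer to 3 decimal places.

At the threshold, the rate on type A alone equals the profitability of type C: λ·14/(1 + λ·13) = 12/17 = 0.7059.
Rearranging, λ(14 − 0.7059×13) = 0.7059, so λ = 0.7059/4.824 = 0.1463 per s.

0.146 per s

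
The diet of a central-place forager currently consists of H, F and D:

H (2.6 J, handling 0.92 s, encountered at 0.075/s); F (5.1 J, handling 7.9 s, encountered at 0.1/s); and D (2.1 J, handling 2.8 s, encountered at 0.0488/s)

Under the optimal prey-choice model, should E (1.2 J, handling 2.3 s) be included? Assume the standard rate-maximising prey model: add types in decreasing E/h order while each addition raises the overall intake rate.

Yes

Current rate: (0.075×2.6 + 0.1×5.1 + 0.0488×2.1)/(1 + 0.075×0.92 + 0.1×7.9 + 0.0488×2.8) = 0.4046 J/s.
Profitability of E: 1.2/2.3 = 0.5217 J/s.
Since 0.5217 > R, including E increases the long-run rate.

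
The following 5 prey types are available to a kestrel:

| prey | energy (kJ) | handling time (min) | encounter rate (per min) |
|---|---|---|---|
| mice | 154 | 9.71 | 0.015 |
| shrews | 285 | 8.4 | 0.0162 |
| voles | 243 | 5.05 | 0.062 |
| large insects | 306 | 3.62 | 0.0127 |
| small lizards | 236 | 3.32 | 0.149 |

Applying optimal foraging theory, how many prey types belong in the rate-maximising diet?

4

Rank by E/h (kJ/min): large insects 84.5, small lizards 71.1, voles 48.1, shrews 33.9, mice 15.9. Include each in turn until the next type's E/h falls below the running intake rate.
Rate on top 1: 3.715. small lizards: 71.1 > 3.715 → include.
Rate on top 2: 25.35. voles: 48.1 > 25.35 → include.
Rate on top 3: 29.19. shrews: 33.9 > 29.19 → include.
Rate on top 4: 29.52. mice: 15.9 < 29.52 → exclude; stop.
Optimal diet: large insects, small lizards, voles, shrews — 4 of 5 types.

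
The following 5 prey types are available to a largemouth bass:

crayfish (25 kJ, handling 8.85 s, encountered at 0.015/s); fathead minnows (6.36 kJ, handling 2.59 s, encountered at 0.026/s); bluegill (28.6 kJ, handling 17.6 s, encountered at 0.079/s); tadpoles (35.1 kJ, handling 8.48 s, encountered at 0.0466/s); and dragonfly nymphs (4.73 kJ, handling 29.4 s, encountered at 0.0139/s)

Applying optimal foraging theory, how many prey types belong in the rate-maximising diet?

E/h in descending order: tadpoles 4.14, crayfish 2.82, fathead minnows 2.46, bluegill 1.62, dragonfly nymphs 0.161 kJ/s. The optimal diet is the largest prefix of this list for which every included type satisfies E_i/h_i > R on the types above it.
Rate on top 1: 1.172. crayfish: 2.82 > 1.172 → include.
Rate on top 2: 1.316. fathead minnows: 2.46 > 1.316 → include.
Rate on top 3: 1.364. bluegill: 1.62 > 1.364 → include.
Rate on top 4: 1.486. dragonfly nymphs: 0.161 < 1.486 → exclude; stop.
Optimal diet: tadpoles, crayfish, fathead minnows, bluegill — 4 of 5 types.

4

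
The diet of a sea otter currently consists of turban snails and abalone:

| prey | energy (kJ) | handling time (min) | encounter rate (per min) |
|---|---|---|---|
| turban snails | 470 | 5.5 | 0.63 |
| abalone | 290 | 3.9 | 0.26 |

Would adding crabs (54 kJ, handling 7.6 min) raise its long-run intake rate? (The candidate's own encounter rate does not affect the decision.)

Intake rate on the current diet: R = (0.63×470 + 0.26×290) / (1 + 0.63×5.5 + 0.26×3.9) = 371.5/5.479 = 67.8 kJ/min.
crabs: E/h = 54/7.6 = 7.105 kJ/min.
7.105 < 67.8, so adding crabs would lower the average — exclude it.

No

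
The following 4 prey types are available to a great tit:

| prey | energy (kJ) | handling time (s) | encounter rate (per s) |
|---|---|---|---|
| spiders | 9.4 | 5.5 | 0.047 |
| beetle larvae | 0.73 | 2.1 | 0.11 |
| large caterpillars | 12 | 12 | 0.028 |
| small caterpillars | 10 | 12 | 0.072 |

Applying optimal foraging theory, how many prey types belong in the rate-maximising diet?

3

Profitabilities (E/h, kJ/s): spiders 1.71, large caterpillars 1, small caterpillars 0.833, beetle larvae 0.348. Add prey in this order while the next type's profitability exceeds the intake rate on those already taken.
Rate on top 1: 0.3511. large caterpillars: 1 > 0.3511 → include.
Rate on top 2: 0.4878. small caterpillars: 0.833 > 0.4878 → include.
Rate on top 3: 0.6092. beetle larvae: 0.348 < 0.6092 → exclude; stop.
Optimal diet: spiders, large caterpillars, small caterpillars — 3 of 4 types.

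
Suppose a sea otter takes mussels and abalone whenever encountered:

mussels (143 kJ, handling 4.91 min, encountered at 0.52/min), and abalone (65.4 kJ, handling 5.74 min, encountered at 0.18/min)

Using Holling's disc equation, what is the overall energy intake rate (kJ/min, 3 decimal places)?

R = (0.52×143 + 0.18×65.4) / (1 + 0.52×4.91 + 0.18×5.74) = 86.13/4.586 = 18.78 kJ/min.

18.780 kJ/min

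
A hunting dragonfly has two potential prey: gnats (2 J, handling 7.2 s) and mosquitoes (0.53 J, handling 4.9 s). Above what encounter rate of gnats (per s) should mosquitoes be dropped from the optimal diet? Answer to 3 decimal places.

The zero-one rule: include mosquitoes iff E₂/h₂ > λE₁/(1+λh₁). Equality gives the switch point.
λE₁h₂ = E₂ + λE₂h₁ ⇒ λ = E₂/(E₁h₂ − E₂h₁) = 0.53/(9.8 − 3.816) = 0.08857 per s.

0.089 per s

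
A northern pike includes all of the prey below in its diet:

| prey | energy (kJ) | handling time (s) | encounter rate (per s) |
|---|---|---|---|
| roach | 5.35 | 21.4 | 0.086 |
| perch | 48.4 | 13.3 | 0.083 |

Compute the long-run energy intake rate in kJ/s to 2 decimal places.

1.14 kJ/s

R = (0.086×5.35 + 0.083×48.4) / (1 + 0.086×21.4 + 0.083×13.3) = 4.477/3.944 = 1.135 kJ/s.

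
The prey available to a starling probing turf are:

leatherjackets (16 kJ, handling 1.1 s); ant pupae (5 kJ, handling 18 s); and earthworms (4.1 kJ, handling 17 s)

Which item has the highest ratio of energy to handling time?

In descending order of E/h:
leatherjackets: 16/1.1 = 14.5 kJ/s
ant pupae: 5/18 = 0.278 kJ/s
earthworms: 4.1/17 = 0.241 kJ/s

leatherjackets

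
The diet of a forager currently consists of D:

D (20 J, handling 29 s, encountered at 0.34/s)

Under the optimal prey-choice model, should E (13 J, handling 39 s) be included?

Intake rate on the current diet: R = (0.34×20) / (1 + 0.34×29) = 6.8/10.86 = 0.6262 J/s.
Profitability of E: 13/39 = 0.3333 J/s.
Since 0.3333 < R, time spent handling E is better spent searching.

No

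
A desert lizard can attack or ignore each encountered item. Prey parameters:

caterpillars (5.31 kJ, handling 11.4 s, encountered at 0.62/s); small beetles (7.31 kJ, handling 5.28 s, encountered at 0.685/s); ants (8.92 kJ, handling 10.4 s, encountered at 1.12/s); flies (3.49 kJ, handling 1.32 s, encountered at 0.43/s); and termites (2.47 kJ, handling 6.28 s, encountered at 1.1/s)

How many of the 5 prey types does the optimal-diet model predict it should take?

E/h in descending order: flies 2.64, small beetles 1.38, ants 0.858, caterpillars 0.466, termites 0.393 kJ/s. The optimal diet is the largest prefix of this list for which every included type satisfies E_i/h_i > R on the types above it.
Rate on top 1: 0.9573. small beetles: 1.38 > 0.9573 → include.
Rate on top 2: 1.255. ants: 0.858 < 1.255 → exclude; stop.
Optimal diet: flies, small beetles — 2 of 5 types.

2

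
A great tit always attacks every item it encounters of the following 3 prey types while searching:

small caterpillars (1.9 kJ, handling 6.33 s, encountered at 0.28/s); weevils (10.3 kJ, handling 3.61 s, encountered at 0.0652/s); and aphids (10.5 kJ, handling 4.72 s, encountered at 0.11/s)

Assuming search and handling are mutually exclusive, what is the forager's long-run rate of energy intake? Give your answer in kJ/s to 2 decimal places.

0.67 kJ/s

Energy encountered per unit search time: 0.28×1.9 + 0.0652×10.3 + 0.11×10.5 = 2.359 kJ/s.
Handling time per unit search time: 0.28×6.33 + 0.0652×3.61 + 0.11×4.72 = 2.527.
Rate = 2.359/(1 + 2.527) = 0.6687 kJ/s.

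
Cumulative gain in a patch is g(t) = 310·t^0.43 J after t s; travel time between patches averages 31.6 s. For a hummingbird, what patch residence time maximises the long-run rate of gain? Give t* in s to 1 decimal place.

23.8 s

By the marginal value theorem, leave when the instantaneous gain rate g'(t) equals the habitat-wide average g(t)/(T + t).
g'(t) = 0.43·310·t^-0.57. Setting 0.43·310·t^-0.57 = 310·t^0.43/(31.6+t) gives 0.43(31.6+t) = t, so 0.57·t = 0.43×31.6.
t* = 0.43×31.6/0.57 = 23.84 s.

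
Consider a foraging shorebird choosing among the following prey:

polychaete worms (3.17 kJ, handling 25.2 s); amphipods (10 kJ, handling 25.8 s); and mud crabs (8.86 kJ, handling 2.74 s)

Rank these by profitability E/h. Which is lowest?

Profitability E/h (kJ/s): polychaete worms = 3.17/25.2 = 0.126, amphipods = 10/25.8 = 0.388, mud crabs = 8.86/2.74 = 3.23.
Ranked: mud crabs > amphipods > polychaete worms.

polychaete worms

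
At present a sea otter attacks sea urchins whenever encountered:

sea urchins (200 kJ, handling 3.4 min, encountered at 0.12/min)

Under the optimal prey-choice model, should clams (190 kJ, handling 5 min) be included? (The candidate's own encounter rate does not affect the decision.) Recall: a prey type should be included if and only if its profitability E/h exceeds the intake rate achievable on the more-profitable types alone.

Current rate: (0.12×200)/(1 + 0.12×3.4) = 17.05 kJ/min.
clams: E/h = 190/5 = 38 kJ/min.
Since 38 > R, including clams increases the long-run rate.

Yes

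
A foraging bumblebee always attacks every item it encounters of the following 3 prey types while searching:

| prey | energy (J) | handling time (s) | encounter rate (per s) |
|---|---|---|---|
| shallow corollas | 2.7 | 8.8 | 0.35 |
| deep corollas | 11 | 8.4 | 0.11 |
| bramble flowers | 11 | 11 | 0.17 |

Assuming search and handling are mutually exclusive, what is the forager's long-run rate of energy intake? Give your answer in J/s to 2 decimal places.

R = (0.35×2.7 + 0.11×11 + 0.17×11) / (1 + 0.35×8.8 + 0.11×8.4 + 0.17×11) = 4.025/6.874 = 0.5855 J/s.

0.59 J/s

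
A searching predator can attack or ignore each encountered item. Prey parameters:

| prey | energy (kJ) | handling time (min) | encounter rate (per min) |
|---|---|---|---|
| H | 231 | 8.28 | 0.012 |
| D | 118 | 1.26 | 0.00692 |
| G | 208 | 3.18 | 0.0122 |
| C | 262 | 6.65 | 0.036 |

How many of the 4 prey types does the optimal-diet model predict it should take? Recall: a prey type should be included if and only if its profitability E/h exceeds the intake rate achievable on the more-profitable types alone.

4

Profitabilities (E/h, kJ/min): D 93.7, G 65.4, C 39.4, H 27.9. Add prey in this order while the next type's profitability exceeds the intake rate on those already taken.
Rate on top 1: 0.8095. G: 65.4 > 0.8095 → include.
Rate on top 2: 3.202. C: 39.4 > 3.202 → include.
Rate on top 3: 9.936. H: 27.9 > 9.936 → include.
Optimal diet: D, G, C, H — 4 of 4 types.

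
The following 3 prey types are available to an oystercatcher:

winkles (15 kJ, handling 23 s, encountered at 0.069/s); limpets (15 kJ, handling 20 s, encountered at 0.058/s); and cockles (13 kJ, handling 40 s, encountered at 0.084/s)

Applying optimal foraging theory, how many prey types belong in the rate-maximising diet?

2

Profitabilities (E/h, kJ/s): limpets 0.75, winkles 0.652, cockles 0.325. Add prey in this order while the next type's profitability exceeds the intake rate on those already taken.
Rate on top 1: 0.4028. winkles: 0.652 > 0.4028 → include.
Rate on top 2: 0.5084. cockles: 0.325 < 0.5084 → exclude; stop.
Optimal diet: limpets, winkles — 2 of 3 types.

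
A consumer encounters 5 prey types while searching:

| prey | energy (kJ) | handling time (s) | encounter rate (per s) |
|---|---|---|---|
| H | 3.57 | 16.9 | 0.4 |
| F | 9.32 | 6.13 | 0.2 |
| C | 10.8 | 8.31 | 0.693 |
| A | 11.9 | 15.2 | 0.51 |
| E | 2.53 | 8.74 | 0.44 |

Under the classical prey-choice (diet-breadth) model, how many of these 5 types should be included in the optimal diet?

E/h in descending order: F 1.52, C 1.3, A 0.783, E 0.289, H 0.211 kJ/s. The optimal diet is the largest prefix of this list for which every included type satisfies E_i/h_i > R on the types above it.
Rate on top 1: 0.8374. C: 1.3 > 0.8374 → include.
Rate on top 2: 1.171. A: 0.783 < 1.171 → exclude; stop.
Optimal diet: F, C — 2 of 5 types.

2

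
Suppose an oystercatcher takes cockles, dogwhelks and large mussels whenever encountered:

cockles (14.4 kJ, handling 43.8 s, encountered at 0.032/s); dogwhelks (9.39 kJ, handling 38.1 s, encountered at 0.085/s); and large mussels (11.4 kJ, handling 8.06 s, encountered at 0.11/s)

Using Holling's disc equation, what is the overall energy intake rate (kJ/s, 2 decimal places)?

R = (0.032×14.4 + 0.085×9.39 + 0.11×11.4) / (1 + 0.032×43.8 + 0.085×38.1 + 0.11×8.06) = 2.513/6.527 = 0.385 kJ/s.

0.39 kJ/s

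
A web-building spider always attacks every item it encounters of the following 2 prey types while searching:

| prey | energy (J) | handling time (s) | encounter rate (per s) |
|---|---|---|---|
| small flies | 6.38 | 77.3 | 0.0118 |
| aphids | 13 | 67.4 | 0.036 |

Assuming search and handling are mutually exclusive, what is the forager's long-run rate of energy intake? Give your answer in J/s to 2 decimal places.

R = (0.0118×6.38 + 0.036×13) / (1 + 0.0118×77.3 + 0.036×67.4) = 0.5433/4.339 = 0.1252 J/s.

0.13 J/s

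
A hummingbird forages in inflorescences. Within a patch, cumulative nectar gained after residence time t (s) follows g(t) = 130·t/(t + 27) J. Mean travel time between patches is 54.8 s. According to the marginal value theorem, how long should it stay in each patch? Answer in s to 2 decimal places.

By the marginal value theorem, leave when the instantaneous gain rate g'(t) equals the habitat-wide average g(t)/(T + t).
g'(t) = 130·27/(t + 27)². Setting 130·27/(t+27)² = 130t/[(t+27)(54.8+t)] gives 27(54.8+t) = t(t+27), so t² = 27×54.8 = 1480.
t* = √1480 = 38.47 s.

38.47 s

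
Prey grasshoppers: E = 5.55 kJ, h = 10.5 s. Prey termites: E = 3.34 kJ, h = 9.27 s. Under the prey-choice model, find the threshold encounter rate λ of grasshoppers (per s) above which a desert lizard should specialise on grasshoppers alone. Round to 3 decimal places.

0.204 per s

The zero-one rule: include termites iff E₂/h₂ > λE₁/(1+λh₁). Equality gives the switch point.
λE₁h₂ = E₂ + λE₂h₁ ⇒ λ = E₂/(E₁h₂ − E₂h₁) = 3.34/(51.45 − 35.07) = 0.2039 per s.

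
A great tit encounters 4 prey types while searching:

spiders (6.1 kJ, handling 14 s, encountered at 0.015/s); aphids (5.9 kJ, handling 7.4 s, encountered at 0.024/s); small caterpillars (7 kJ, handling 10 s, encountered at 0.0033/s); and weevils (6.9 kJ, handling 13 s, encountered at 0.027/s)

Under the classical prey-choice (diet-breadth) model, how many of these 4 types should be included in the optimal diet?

4

Rank by E/h (kJ/s): aphids 0.797, small caterpillars 0.7, weevils 0.531, spiders 0.436. Include each in turn until the next type's E/h falls below the running intake rate.
Rate on top 1: 0.1202. small caterpillars: 0.7 > 0.1202 → include.
Rate on top 2: 0.136. weevils: 0.531 > 0.136 → include.
Rate on top 3: 0.2248. spiders: 0.436 > 0.2248 → include.
Optimal diet: aphids, small caterpillars, weevils, spiders — 4 of 4 types.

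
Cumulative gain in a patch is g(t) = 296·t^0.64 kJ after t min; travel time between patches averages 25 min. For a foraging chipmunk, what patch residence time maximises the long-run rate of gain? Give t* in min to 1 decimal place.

44.4 min

Maximise g(t)/(T+t): set derivative to zero → g'(t)(T+t) = g(t).
g'(t) = 0.64·296·t^-0.36. Setting 0.64·296·t^-0.36 = 296·t^0.64/(25+t) gives 0.64(25+t) = t, so 0.36·t = 0.64×25.
t* = 0.64×25/0.36 = 44.44 min.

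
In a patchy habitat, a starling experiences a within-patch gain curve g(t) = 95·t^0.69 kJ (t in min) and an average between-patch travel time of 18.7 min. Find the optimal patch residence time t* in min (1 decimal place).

By the marginal value theorem, leave when the instantaneous gain rate g'(t) equals the habitat-wide average g(t)/(T + t).
g'(t) = 0.69·95·t^-0.31. Setting 0.69·95·t^-0.31 = 95·t^0.69/(18.7+t) gives 0.69(18.7+t) = t, so 0.31·t = 0.69×18.7.
t* = 0.69×18.7/0.31 = 41.62 min.

41.6 min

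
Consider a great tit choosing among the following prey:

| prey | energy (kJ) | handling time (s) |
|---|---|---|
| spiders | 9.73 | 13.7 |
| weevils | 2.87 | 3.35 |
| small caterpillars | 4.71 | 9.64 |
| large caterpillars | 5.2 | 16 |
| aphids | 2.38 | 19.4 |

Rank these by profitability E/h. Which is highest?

Profitability E/h (kJ/s): spiders = 9.73/13.7 = 0.71, weevils = 2.87/3.35 = 0.857, small caterpillars = 4.71/9.64 = 0.489, large caterpillars = 5.2/16 = 0.325, aphids = 2.38/19.4 = 0.123.
Ranked: weevils > spiders > small caterpillars > large caterpillars > aphids.

weevils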